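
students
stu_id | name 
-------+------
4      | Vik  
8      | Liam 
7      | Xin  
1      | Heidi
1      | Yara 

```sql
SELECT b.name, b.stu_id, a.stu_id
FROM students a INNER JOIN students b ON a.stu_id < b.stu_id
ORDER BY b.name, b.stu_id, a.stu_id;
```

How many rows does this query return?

9

INNER JOIN keeps only pairs where the ON condition holds.
Matching on a.stu_id < b.stu_id.
- a (stu_id=4) pairs with 2 row(s) of b.
- a (stu_id=8) has no partner → excluded.
- a (stu_id=7) pairs with 1 row(s) of b.
- a (stu_id=1) pairs with 3 row(s) of b.
- a (stu_id=1) pairs with 3 row(s) of b.
Total: 9 rows.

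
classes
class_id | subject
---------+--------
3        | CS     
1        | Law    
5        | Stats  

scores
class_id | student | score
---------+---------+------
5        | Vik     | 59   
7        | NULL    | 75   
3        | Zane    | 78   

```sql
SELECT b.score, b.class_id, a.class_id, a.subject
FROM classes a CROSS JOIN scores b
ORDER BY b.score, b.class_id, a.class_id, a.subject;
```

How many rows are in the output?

9

CROSS JOIN pairs every row of `classes` with every row of `scores`: 3 × 3 = 9 rows.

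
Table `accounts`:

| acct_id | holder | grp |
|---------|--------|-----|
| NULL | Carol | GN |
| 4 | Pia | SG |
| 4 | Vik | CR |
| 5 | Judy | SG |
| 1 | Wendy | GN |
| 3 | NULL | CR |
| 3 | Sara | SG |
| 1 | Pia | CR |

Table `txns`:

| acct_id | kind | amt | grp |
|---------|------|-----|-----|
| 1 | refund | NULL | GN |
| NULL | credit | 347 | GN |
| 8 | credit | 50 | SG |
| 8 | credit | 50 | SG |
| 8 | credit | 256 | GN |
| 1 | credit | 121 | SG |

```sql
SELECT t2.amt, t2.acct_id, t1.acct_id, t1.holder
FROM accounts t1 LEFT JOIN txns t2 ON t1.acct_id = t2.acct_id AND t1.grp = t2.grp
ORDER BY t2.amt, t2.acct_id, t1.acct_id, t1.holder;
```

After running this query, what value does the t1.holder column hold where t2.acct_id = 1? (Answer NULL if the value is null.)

Wendy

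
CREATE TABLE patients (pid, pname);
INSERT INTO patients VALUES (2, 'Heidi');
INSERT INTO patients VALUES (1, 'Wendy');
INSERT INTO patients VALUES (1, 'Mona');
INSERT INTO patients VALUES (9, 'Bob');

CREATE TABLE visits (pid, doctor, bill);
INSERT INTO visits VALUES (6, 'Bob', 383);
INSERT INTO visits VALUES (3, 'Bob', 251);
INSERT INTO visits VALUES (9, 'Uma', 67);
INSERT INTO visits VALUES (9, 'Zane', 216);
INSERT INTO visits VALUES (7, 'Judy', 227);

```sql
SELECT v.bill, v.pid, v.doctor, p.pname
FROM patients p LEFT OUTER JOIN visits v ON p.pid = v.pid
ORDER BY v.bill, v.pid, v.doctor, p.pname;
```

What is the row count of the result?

5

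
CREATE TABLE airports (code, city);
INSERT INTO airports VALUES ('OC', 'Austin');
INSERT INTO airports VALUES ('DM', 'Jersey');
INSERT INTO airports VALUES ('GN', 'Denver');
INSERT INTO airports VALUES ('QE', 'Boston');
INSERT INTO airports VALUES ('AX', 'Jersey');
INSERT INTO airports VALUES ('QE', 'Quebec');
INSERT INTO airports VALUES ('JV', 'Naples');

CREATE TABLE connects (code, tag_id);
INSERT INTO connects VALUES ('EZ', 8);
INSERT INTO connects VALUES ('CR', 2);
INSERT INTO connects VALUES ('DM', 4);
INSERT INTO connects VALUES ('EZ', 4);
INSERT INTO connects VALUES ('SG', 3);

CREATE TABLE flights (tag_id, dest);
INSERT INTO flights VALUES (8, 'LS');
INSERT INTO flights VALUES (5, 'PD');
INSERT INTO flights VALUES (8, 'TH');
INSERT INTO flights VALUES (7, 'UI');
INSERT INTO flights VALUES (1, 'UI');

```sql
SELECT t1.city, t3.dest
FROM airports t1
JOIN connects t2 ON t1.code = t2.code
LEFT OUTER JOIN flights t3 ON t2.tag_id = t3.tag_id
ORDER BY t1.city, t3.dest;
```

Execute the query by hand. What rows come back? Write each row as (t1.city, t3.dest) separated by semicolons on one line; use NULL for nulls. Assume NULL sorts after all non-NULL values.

Evaluate left to right. First `airports t1 INNER JOIN connects t2` on code: 1 row(s).
Then LEFT JOIN `flights t3` on tag_id: each of those 1 rows is kept; rows whose t2.tag_id has no match in t3 get NULL for t3's columns.

(Jersey, NULL)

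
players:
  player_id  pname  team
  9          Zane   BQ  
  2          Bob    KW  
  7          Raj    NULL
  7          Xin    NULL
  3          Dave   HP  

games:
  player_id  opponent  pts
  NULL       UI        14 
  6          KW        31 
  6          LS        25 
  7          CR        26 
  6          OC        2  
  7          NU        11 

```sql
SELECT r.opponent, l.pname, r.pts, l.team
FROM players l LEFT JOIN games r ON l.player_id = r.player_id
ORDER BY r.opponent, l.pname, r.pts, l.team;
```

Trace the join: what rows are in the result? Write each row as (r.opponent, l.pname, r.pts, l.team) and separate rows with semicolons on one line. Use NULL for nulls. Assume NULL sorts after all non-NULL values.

(CR, Raj, 26, NULL); (CR, Xin, 26, NULL); (NU, Raj, 11, NULL); (NU, Xin, 11, NULL); (NULL, Bob, NULL, KW); (NULL, Dave, NULL, HP); (NULL, Zane, NULL, BQ)

LEFT JOIN keeps every row from `players`; unmatched rows get NULL for `games`'s columns.
Matching on l.player_id = r.player_id. A NULL in a compared column never satisfies the condition.
- l[0] player_id=9 → no match; kept with NULLs on the r side.
- l[1] player_id=2 → no match; kept with NULLs on the r side.
- l[2] player_id=7 → 2 match(es) in r → 2 row(s).
- l[3] player_id=7 → 2 match(es) in r → 2 row(s).
- l[4] player_id=3 → no match; kept with NULLs on the r side.
After projecting and ordering:
r.opponent | l.pname | r.pts | l.team
CR | Raj | 26 | NULL
CR | Xin | 26 | NULL
NU | Raj | 11 | NULL
NU | Xin | 11 | NULL
NULL | Bob | NULL | KW
NULL | Dave | NULL | HP
NULL | Zane | NULL | BQ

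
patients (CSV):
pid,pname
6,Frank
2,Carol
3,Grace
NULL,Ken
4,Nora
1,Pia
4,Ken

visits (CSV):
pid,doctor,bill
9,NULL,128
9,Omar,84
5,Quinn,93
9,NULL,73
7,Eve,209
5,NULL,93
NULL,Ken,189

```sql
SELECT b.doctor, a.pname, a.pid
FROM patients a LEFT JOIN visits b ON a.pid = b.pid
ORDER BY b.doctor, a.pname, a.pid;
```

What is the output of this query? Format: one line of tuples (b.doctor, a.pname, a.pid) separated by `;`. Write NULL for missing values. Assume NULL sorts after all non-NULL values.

(NULL, Carol, 2); (NULL, Frank, 6); (NULL, Grace, 3); (NULL, Ken, 4); (NULL, Ken, NULL); (NULL, Nora, 4); (NULL, Pia, 1)

LEFT JOIN keeps every row from `patients`; unmatched rows get NULL for `visits`'s columns.
Matching on a.pid = b.pid. A NULL in a compared column never satisfies the condition.
- pid=6: no b row matches, row kept with b columns NULL.
- pid=2: no b row matches, row kept with b columns NULL.
- pid=3: no b row matches, row kept with b columns NULL.
- pid=NULL: no b row matches, row kept with b columns NULL.
- pid=4: no b row matches, row kept with b columns NULL.
- pid=1: no b row matches, row kept with b columns NULL.
- pid=4: no b row matches, row kept with b columns NULL.
After projecting and ordering:
b.doctor | a.pname | a.pid
NULL | Carol | 2
NULL | Frank | 6
NULL | Grace | 3
NULL | Ken | 4
NULL | Ken | NULL
NULL | Nora | 4
NULL | Pia | 1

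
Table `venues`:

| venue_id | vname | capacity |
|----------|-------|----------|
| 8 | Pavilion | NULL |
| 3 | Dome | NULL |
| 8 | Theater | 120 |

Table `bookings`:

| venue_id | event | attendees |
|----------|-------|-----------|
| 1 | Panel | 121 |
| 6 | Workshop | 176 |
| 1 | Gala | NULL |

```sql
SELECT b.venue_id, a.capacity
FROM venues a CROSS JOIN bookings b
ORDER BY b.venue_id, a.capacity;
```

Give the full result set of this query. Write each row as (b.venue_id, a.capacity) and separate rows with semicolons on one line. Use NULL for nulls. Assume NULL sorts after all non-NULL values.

CROSS JOIN pairs every row of `venues` with every row of `bookings`: 3 × 3 = 9 rows.
After projecting and ordering:
b.venue_id | a.capacity
1 | 120
1 | 120
1 | NULL
1 | NULL
1 | NULL
1 | NULL
6 | 120
6 | NULL
6 | NULL

(1, 120); (1, 120); (1, NULL); (1, NULL); (1, NULL); (1, NULL); (6, 120); (6, NULL); (6, NULL)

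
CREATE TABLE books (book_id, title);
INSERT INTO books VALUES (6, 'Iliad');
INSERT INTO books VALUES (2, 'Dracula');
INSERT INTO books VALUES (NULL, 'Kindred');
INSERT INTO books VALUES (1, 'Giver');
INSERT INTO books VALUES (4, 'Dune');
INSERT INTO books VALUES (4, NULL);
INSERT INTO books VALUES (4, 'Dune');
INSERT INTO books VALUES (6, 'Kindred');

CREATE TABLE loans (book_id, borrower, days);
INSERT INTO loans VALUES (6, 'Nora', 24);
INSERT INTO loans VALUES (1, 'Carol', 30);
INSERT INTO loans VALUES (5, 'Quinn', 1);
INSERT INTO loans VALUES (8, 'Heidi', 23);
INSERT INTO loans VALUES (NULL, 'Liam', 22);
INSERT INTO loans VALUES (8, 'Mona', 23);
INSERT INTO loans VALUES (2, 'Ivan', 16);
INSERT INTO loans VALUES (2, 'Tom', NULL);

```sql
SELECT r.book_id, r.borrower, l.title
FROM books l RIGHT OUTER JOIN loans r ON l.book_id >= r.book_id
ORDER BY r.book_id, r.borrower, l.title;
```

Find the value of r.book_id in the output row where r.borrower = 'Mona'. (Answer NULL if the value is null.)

RIGHT JOIN keeps every row from `loans`; unmatched rows get NULL for `books`'s columns.
Matching on l.book_id >= r.book_id. A NULL in a compared column never satisfies the condition.
- l (book_id=6) pairs with 5 row(s) of r.
- l (book_id=2) pairs with 3 row(s) of r.
- l (book_id=NULL) has no partner in r.
- l (book_id=1) pairs with 1 row(s) of r.
- l (book_id=4) pairs with 3 row(s) of r.
- l (book_id=4) pairs with 3 row(s) of r.
- l (book_id=4) pairs with 3 row(s) of r.
- l (book_id=6) pairs with 5 row(s) of r.
- 3 r row(s) had no l match → kept, l columns NULL.

8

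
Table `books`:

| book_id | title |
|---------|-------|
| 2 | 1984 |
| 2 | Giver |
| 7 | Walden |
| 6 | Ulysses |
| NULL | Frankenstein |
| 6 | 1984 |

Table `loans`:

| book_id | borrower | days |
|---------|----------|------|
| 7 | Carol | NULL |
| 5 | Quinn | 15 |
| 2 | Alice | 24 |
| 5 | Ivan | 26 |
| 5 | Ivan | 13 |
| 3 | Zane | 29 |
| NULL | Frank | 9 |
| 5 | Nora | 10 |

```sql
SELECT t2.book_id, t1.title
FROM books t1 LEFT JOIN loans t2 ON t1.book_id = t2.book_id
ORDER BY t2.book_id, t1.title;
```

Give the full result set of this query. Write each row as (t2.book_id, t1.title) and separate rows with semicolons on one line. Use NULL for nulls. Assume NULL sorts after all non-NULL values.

(2, 1984); (2, Giver); (7, Walden); (NULL, 1984); (NULL, Frankenstein); (NULL, Ulysses)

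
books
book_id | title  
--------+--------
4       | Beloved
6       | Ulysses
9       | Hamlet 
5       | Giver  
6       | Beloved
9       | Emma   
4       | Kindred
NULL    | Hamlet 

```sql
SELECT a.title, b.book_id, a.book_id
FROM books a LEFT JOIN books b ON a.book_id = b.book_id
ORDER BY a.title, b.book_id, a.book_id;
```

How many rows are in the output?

14

LEFT JOIN keeps every row from `books a`; unmatched rows get NULL for `books b`'s columns.
Matching on a.book_id = b.book_id. A NULL in a compared column never satisfies the condition.
- a[0] book_id=4 → 2 match(es) in b → 2 row(s).
- a[1] book_id=6 → 2 match(es) in b → 2 row(s).
- a[2] book_id=9 → 2 match(es) in b → 2 row(s).
- a[3] book_id=5 → 1 match(es) in b → 1 row(s).
- a[4] book_id=6 → 2 match(es) in b → 2 row(s).
- a[5] book_id=9 → 2 match(es) in b → 2 row(s).
- a[6] book_id=4 → 2 match(es) in b → 2 row(s).
- a[7] book_id=NULL → no match; kept with NULLs on the b side.
Total: 13 matched + 1 padded = 14 rows.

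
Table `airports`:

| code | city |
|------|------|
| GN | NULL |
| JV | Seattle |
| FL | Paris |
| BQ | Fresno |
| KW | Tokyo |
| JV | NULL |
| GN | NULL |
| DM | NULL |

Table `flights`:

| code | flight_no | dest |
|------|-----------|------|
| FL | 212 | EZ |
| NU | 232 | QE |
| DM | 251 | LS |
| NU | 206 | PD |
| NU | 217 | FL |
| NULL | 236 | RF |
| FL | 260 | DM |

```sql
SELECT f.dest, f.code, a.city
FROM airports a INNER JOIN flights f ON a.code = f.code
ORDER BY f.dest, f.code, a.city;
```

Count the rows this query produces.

INNER JOIN keeps only pairs where the ON condition holds.
Matching on a.code = f.code. A NULL in a compared column never satisfies the condition.
- a row (code=GN): no match → dropped.
- a row (code=JV): no match → dropped.
- a row (code=FL): matches 2 f row(s) → 2 output row(s).
- a row (code=BQ): no match → dropped.
- a row (code=KW): no match → dropped.
- a row (code=JV): no match → dropped.
- a row (code=GN): no match → dropped.
- a row (code=DM): matches 1 f row(s) → 1 output row(s).
Total: 3 rows.

3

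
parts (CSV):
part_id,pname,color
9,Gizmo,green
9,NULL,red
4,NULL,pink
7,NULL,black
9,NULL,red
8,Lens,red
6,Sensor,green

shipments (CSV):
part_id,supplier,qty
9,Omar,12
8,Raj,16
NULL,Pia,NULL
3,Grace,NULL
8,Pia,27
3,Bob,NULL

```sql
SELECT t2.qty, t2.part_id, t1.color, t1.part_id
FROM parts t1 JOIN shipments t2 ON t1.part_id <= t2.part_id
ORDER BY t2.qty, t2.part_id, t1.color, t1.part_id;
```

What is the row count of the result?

15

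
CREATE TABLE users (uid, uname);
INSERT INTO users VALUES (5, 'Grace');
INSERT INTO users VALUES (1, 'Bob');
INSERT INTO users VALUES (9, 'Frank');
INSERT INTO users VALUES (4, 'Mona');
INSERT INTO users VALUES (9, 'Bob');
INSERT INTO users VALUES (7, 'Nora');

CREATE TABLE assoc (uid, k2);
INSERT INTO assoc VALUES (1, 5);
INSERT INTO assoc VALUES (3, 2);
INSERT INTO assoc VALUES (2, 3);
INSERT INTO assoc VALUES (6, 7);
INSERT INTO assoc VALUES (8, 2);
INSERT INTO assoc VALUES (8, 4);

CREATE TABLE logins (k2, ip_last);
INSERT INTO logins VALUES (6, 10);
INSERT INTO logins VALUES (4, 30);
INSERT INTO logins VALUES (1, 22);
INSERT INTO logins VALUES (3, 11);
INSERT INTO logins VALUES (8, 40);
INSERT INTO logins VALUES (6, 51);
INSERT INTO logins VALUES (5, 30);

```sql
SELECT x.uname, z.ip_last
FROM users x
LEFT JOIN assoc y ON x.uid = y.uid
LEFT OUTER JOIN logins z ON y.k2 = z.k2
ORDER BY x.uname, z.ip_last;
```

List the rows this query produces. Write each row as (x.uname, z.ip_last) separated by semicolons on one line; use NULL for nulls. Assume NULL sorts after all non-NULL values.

(Bob, 30); (Bob, NULL); (Frank, NULL); (Grace, NULL); (Mona, NULL); (Nora, NULL)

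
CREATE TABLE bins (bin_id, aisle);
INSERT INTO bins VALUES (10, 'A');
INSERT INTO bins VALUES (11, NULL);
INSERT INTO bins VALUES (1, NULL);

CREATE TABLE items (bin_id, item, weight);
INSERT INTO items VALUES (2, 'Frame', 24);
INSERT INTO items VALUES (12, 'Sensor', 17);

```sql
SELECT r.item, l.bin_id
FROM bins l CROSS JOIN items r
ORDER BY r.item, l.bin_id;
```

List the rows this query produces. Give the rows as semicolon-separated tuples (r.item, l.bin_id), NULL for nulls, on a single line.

CROSS JOIN pairs every row of `bins` with every row of `items`: 3 × 2 = 6 rows.
After projecting and ordering:
r.item | l.bin_id
Frame | 1
Frame | 10
Frame | 11
Sensor | 1
Sensor | 10
Sensor | 11

(Frame, 1); (Frame, 10); (Frame, 11); (Sensor, 1); (Sensor, 10); (Sensor, 11)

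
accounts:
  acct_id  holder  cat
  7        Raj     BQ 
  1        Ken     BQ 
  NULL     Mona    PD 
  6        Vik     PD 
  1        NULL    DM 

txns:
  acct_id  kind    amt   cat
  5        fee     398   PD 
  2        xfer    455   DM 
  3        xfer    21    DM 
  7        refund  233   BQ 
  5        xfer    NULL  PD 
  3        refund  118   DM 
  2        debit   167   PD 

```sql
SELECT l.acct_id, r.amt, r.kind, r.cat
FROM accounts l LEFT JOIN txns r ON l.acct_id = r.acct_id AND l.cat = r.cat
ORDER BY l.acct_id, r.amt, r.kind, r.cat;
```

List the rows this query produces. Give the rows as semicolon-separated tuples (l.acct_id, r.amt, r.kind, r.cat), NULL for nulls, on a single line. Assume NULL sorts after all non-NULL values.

(1, NULL, NULL, NULL); (1, NULL, NULL, NULL); (6, NULL, NULL, NULL); (7, 233, refund, BQ); (NULL, NULL, NULL, NULL)

LEFT JOIN keeps every row from `accounts`; unmatched rows get NULL for `txns`'s columns.
Matching on l.acct_id = r.acct_id AND l.cat = r.cat. A NULL in a compared column never satisfies the condition.
Matched pairs: 1; unmatched l rows kept: 4.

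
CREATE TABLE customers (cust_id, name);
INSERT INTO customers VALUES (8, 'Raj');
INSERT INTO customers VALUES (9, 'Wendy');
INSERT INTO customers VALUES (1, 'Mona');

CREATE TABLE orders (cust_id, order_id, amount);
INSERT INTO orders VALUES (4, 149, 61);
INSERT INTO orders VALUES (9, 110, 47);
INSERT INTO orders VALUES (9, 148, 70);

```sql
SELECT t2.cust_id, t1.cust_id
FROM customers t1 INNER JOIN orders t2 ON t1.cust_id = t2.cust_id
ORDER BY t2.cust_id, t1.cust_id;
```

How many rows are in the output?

INNER JOIN keeps only pairs where the ON condition holds.
Matching on t1.cust_id = t2.cust_id.
Matched pairs: 2.
Total: 2 rows.

2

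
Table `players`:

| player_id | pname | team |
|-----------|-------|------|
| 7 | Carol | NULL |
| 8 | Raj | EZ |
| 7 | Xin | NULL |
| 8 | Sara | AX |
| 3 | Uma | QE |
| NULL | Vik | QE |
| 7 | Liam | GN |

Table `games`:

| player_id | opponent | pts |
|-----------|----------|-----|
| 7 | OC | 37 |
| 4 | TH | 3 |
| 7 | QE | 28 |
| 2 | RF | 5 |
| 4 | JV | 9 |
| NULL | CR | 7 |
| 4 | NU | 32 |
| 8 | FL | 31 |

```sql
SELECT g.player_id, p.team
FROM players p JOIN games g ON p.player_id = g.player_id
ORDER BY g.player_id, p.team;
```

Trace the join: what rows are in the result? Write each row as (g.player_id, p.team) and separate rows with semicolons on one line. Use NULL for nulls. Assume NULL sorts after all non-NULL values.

(7, GN); (7, GN); (7, NULL); (7, NULL); (7, NULL); (7, NULL); (8, AX); (8, EZ)

INNER JOIN keeps only pairs where the ON condition holds.
Matching on p.player_id = g.player_id. A NULL in a compared column never satisfies the condition.
- p (player_id=7) pairs with 2 row(s) of g.
- p (player_id=8) pairs with 1 row(s) of g.
- p (player_id=7) pairs with 2 row(s) of g.
- p (player_id=8) pairs with 1 row(s) of g.
- p (player_id=3) has no partner → excluded.
- p (player_id=NULL) has no partner → excluded.
- p (player_id=7) pairs with 2 row(s) of g.
After projecting and ordering:
g.player_id | p.team
7 | GN
7 | GN
7 | NULL
7 | NULL
7 | NULL
7 | NULL
8 | AX
8 | EZ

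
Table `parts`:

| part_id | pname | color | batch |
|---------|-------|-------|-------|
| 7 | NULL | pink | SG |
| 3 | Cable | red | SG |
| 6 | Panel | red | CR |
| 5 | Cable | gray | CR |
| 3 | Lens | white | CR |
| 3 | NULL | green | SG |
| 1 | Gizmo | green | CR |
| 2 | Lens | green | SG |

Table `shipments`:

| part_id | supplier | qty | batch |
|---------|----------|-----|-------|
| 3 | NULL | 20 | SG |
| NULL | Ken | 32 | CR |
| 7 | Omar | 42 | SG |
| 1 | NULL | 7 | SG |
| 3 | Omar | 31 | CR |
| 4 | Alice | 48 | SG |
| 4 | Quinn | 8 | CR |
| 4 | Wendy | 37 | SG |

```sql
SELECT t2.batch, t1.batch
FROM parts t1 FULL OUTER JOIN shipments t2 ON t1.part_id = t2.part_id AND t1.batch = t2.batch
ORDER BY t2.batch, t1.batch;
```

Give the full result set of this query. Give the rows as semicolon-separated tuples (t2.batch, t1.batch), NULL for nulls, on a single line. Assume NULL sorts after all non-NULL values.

FULL OUTER JOIN keeps every row from both sides; unmatched rows get NULL for the other side's columns.
Matching on t1.part_id = t2.part_id AND t1.batch = t2.batch. A NULL in a compared column never satisfies the condition.
Matched pairs: 4; unmatched t1 rows kept: 4; unmatched t2 rows kept: 5.

(CR, CR); (CR, NULL); (CR, NULL); (SG, SG); (SG, SG); (SG, SG); (SG, NULL); (SG, NULL); (SG, NULL); (NULL, CR); (NULL, CR); (NULL, CR); (NULL, SG)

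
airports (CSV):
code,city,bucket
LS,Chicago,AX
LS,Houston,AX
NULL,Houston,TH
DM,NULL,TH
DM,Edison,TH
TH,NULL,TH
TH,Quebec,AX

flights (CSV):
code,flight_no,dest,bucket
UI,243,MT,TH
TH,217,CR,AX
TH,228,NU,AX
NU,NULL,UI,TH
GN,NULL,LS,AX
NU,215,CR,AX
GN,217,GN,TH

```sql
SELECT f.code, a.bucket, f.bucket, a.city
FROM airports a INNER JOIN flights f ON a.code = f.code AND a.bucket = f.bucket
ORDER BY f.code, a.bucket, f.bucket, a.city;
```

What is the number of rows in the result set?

INNER JOIN keeps only pairs where the ON condition holds.
Matching on a.code = f.code AND a.bucket = f.bucket. A NULL in a compared column never satisfies the condition.
Matched pairs: 2.
Total: 2 rows.

2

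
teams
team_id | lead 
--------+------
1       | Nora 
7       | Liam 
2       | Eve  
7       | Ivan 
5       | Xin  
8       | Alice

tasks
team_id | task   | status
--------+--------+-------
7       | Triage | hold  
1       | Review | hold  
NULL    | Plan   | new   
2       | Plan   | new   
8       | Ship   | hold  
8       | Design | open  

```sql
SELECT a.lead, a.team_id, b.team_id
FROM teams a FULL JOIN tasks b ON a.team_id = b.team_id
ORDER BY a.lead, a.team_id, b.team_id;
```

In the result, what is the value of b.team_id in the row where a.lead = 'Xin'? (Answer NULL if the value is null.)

FULL OUTER JOIN keeps every row from both sides; unmatched rows get NULL for the other side's columns.
Matching on a.team_id = b.team_id. A NULL in a compared column never satisfies the condition.
Matched pairs: 6; unmatched a rows kept: 1; unmatched b rows kept: 1.

NULL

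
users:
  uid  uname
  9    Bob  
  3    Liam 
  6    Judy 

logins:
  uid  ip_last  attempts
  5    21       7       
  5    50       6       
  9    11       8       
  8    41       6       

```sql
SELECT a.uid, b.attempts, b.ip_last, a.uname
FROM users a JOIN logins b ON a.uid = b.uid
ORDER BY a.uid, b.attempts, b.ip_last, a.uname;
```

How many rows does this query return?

INNER JOIN keeps only pairs where the ON condition holds.
Matching on a.uid = b.uid.
- a (uid=9) pairs with 1 row(s) of b.
- a (uid=3) has no partner → excluded.
- a (uid=6) has no partner → excluded.
Total: 1 rows.

1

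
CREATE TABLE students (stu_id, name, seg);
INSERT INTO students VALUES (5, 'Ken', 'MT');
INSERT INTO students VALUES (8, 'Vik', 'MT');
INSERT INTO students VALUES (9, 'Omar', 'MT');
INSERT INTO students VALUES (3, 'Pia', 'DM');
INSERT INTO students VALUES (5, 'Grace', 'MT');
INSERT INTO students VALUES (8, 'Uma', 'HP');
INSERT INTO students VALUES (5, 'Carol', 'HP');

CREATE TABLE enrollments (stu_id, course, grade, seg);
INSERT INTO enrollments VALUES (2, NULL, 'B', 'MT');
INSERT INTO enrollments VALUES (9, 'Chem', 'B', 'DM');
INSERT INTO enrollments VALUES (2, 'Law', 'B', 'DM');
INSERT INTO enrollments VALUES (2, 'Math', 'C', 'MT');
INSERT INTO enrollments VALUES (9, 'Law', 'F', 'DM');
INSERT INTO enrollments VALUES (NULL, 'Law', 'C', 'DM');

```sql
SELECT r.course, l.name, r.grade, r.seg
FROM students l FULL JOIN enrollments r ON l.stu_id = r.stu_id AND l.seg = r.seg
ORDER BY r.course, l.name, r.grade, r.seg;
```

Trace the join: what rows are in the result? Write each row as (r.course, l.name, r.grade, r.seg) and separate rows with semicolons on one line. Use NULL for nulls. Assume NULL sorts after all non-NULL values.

FULL OUTER JOIN keeps every row from both sides; unmatched rows get NULL for the other side's columns.
Matching on l.stu_id = r.stu_id AND l.seg = r.seg. A NULL in a compared column never satisfies the condition.
Matched pairs: 0; unmatched l rows kept: 7; unmatched r rows kept: 6.

(Chem, NULL, B, DM); (Law, NULL, B, DM); (Law, NULL, C, DM); (Law, NULL, F, DM); (Math, NULL, C, MT); (NULL, Carol, NULL, NULL); (NULL, Grace, NULL, NULL); (NULL, Ken, NULL, NULL); (NULL, Omar, NULL, NULL); (NULL, Pia, NULL, NULL); (NULL, Uma, NULL, NULL); (NULL, Vik, NULL, NULL); (NULL, NULL, B, MT)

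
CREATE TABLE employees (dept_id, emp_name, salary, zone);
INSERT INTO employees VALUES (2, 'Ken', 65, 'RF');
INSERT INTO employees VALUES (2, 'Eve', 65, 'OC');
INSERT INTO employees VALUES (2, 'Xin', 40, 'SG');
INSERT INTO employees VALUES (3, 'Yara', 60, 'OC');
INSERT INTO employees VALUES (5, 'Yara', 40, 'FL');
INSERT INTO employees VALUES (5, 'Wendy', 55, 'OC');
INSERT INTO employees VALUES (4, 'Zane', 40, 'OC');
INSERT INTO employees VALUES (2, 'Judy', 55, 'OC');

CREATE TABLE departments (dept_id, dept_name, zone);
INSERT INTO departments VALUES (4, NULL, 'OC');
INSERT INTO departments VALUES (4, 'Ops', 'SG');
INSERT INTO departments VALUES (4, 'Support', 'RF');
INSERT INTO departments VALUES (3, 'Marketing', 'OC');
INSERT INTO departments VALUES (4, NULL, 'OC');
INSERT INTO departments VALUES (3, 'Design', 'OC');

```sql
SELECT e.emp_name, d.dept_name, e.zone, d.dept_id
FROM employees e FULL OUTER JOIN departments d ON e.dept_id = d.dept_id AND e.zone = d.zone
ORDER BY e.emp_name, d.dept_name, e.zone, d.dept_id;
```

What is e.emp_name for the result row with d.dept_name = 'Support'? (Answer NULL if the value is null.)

NULL

FULL OUTER JOIN keeps every row from both sides; unmatched rows get NULL for the other side's columns.
Matching on e.dept_id = d.dept_id AND e.zone = d.zone.
- dept_id=2, zone=RF: no d row matches, row kept with d columns NULL.
- dept_id=2, zone=OC: no d row matches, row kept with d columns NULL.
- dept_id=2, zone=SG: no d row matches, row kept with d columns NULL.
- dept_id=3, zone=OC: 2 matching d row(s), so 2 row(s) emitted.
- dept_id=5, zone=FL: no d row matches, row kept with d columns NULL.
- dept_id=5, zone=OC: no d row matches, row kept with d columns NULL.
- dept_id=4, zone=OC: 2 matching d row(s), so 2 row(s) emitted.
- dept_id=2, zone=OC: no d row matches, row kept with d columns NULL.
- plus 2 unmatched d row(s), each kept with NULL e columns.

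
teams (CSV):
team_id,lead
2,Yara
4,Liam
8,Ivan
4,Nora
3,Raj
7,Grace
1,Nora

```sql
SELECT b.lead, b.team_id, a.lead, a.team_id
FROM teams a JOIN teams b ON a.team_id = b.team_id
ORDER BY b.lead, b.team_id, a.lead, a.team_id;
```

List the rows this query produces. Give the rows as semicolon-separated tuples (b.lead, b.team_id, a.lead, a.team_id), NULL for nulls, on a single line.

(Grace, 7, Grace, 7); (Ivan, 8, Ivan, 8); (Liam, 4, Liam, 4); (Liam, 4, Nora, 4); (Nora, 1, Nora, 1); (Nora, 4, Liam, 4); (Nora, 4, Nora, 4); (Raj, 3, Raj, 3); (Yara, 2, Yara, 2)

INNER JOIN keeps only pairs where the ON condition holds.
Matching on a.team_id = b.team_id.
- a row (team_id=2): matches 1 b row(s) → 1 output row(s).
- a row (team_id=4): matches 2 b row(s) → 2 output row(s).
- a row (team_id=8): matches 1 b row(s) → 1 output row(s).
- a row (team_id=4): matches 2 b row(s) → 2 output row(s).
- a row (team_id=3): matches 1 b row(s) → 1 output row(s).
- a row (team_id=7): matches 1 b row(s) → 1 output row(s).
- a row (team_id=1): matches 1 b row(s) → 1 output row(s).
After projecting and ordering:
b.lead | b.team_id | a.lead | a.team_id
Grace | 7 | Grace | 7
Ivan | 8 | Ivan | 8
Liam | 4 | Liam | 4
Liam | 4 | Nora | 4
Nora | 1 | Nora | 1
Nora | 4 | Liam | 4
Nora | 4 | Nora | 4
Raj | 3 | Raj | 3
Yara | 2 | Yara | 2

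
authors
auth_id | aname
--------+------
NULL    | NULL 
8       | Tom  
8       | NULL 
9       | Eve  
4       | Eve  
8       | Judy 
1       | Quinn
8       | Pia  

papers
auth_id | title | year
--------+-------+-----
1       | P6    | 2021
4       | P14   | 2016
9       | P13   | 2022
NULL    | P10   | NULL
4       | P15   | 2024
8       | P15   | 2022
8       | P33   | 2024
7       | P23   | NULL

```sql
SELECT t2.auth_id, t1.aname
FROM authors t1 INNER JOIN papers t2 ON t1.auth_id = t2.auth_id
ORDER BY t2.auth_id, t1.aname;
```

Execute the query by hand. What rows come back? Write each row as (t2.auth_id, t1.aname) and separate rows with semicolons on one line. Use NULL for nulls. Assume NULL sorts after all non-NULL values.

(1, Quinn); (4, Eve); (4, Eve); (8, Judy); (8, Judy); (8, Pia); (8, Pia); (8, Tom); (8, Tom); (8, NULL); (8, NULL); (9, Eve)

INNER JOIN keeps only pairs where the ON condition holds.
Matching on t1.auth_id = t2.auth_id. A NULL in a compared column never satisfies the condition.
Matched pairs: 12.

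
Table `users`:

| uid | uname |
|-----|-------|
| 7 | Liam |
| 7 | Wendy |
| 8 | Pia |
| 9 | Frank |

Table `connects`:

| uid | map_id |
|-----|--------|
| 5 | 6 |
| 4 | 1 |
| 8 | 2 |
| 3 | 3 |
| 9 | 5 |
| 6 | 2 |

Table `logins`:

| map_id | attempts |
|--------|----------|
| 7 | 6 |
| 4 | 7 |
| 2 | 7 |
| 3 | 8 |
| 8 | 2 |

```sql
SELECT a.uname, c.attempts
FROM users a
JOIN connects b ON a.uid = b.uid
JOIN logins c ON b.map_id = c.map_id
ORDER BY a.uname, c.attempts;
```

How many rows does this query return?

Evaluate left to right. First `users a INNER JOIN connects b` on uid: 2 row(s).
Then INNER JOIN `logins c` on map_id: keep only rows whose b.map_id appears in c.
Result: 1 row(s).

1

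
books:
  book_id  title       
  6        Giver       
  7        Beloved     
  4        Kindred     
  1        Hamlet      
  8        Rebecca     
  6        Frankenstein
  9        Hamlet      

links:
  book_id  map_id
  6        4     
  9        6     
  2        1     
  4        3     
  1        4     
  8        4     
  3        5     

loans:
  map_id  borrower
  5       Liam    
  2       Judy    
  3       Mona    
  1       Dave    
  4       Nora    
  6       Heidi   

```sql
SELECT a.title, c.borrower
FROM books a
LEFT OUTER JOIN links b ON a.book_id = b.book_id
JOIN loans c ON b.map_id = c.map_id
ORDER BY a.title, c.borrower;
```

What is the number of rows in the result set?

6

Step 1 — a LEFT JOIN b on book_id → 7 row(s).
Then INNER JOIN `loans c` on map_id: keep only rows whose b.map_id appears in c.
Result: 6 row(s).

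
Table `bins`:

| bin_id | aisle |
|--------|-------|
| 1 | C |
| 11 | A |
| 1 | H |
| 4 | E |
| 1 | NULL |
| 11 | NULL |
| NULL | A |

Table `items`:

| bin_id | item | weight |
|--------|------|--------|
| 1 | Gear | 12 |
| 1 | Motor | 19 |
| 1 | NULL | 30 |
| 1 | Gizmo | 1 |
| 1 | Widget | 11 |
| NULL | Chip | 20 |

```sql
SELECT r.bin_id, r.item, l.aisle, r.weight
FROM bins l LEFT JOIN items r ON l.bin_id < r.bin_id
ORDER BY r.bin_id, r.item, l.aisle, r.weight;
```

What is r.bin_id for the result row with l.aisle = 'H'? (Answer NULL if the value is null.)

NULL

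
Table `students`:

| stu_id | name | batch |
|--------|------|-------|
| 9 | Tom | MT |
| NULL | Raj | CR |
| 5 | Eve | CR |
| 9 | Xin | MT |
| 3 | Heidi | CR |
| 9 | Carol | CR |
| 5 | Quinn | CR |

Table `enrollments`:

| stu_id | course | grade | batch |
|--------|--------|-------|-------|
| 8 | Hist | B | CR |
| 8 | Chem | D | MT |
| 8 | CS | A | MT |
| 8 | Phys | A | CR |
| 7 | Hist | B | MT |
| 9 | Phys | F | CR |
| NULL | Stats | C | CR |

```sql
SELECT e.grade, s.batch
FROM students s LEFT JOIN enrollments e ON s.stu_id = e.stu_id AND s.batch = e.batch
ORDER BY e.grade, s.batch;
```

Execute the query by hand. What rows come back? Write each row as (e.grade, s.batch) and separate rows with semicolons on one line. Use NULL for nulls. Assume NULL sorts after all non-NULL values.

LEFT JOIN keeps every row from `students`; unmatched rows get NULL for `enrollments`'s columns.
Matching on s.stu_id = e.stu_id AND s.batch = e.batch. A NULL in a compared column never satisfies the condition.
Matched pairs: 1; unmatched s rows kept: 6.

(F, CR); (NULL, CR); (NULL, CR); (NULL, CR); (NULL, CR); (NULL, MT); (NULL, MT)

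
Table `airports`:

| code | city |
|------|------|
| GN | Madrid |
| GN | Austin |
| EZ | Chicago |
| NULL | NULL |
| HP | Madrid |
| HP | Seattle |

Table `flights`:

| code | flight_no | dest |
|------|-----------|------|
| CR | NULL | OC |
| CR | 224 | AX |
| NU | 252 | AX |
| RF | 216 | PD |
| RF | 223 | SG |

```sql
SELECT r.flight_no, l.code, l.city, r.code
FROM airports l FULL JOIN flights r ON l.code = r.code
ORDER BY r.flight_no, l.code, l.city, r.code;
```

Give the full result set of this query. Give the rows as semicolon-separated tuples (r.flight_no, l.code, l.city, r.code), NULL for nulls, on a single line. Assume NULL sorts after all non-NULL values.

(216, NULL, NULL, RF); (223, NULL, NULL, RF); (224, NULL, NULL, CR); (252, NULL, NULL, NU); (NULL, EZ, Chicago, NULL); (NULL, GN, Austin, NULL); (NULL, GN, Madrid, NULL); (NULL, HP, Madrid, NULL); (NULL, HP, Seattle, NULL); (NULL, NULL, NULL, CR); (NULL, NULL, NULL, NULL)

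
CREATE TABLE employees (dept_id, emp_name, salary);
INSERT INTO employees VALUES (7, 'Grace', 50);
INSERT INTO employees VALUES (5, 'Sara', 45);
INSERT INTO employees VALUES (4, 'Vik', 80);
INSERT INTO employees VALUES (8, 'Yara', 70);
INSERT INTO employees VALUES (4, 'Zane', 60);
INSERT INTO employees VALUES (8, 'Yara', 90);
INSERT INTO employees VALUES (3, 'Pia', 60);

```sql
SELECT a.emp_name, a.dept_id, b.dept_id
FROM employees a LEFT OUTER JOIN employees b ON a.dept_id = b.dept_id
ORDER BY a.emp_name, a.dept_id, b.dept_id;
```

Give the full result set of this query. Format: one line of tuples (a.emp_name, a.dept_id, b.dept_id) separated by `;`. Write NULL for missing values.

(Grace, 7, 7); (Pia, 3, 3); (Sara, 5, 5); (Vik, 4, 4); (Vik, 4, 4); (Yara, 8, 8); (Yara, 8, 8); (Yara, 8, 8); (Yara, 8, 8); (Zane, 4, 4); (Zane, 4, 4)

LEFT JOIN keeps every row from `employees a`; unmatched rows get NULL for `employees b`'s columns.
Matching on a.dept_id = b.dept_id.
- a row (dept_id=7): matches 1 b row(s) → 1 output row(s).
- a row (dept_id=5): matches 1 b row(s) → 1 output row(s).
- a row (dept_id=4): matches 2 b row(s) → 2 output row(s).
- a row (dept_id=8): matches 2 b row(s) → 2 output row(s).
- a row (dept_id=4): matches 2 b row(s) → 2 output row(s).
- a row (dept_id=8): matches 2 b row(s) → 2 output row(s).
- a row (dept_id=3): matches 1 b row(s) → 1 output row(s).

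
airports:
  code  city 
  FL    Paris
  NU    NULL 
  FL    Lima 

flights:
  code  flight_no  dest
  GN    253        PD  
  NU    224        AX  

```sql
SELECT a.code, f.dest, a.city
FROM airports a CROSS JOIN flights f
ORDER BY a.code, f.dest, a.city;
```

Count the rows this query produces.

CROSS JOIN pairs every row of `airports` with every row of `flights`: 3 × 2 = 6 rows.

6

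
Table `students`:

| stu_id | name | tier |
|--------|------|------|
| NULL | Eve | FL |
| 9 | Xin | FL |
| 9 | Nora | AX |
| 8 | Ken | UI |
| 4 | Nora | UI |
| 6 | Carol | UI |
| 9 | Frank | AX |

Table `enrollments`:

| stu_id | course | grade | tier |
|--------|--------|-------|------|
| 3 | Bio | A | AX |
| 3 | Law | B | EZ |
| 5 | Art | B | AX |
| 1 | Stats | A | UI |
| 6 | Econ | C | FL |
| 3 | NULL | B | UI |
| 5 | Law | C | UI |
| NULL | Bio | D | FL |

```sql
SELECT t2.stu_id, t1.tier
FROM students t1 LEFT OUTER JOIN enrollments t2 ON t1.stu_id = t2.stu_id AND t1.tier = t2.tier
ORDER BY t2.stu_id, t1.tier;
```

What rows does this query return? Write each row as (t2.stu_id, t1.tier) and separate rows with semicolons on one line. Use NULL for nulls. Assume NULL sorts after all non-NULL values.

(NULL, AX); (NULL, AX); (NULL, FL); (NULL, FL); (NULL, UI); (NULL, UI); (NULL, UI)

LEFT JOIN keeps every row from `students`; unmatched rows get NULL for `enrollments`'s columns.
Matching on t1.stu_id = t2.stu_id AND t1.tier = t2.tier. A NULL in a compared column never satisfies the condition.
Matched pairs: 0; unmatched t1 rows kept: 7.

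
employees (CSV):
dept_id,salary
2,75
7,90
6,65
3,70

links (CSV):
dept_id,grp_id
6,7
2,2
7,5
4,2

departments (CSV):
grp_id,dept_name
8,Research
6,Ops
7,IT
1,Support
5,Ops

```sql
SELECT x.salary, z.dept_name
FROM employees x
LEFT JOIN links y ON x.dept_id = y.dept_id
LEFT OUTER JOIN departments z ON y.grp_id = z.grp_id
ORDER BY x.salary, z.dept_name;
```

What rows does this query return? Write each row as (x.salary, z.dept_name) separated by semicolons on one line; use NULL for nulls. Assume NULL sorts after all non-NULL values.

Evaluate left to right. First `employees x LEFT JOIN links y` on dept_id: 4 row(s).
Then LEFT JOIN `departments z` on grp_id: each of those 4 rows is kept; rows whose y.grp_id has no match in z get NULL for z's columns.

(65, IT); (70, NULL); (75, NULL); (90, Ops)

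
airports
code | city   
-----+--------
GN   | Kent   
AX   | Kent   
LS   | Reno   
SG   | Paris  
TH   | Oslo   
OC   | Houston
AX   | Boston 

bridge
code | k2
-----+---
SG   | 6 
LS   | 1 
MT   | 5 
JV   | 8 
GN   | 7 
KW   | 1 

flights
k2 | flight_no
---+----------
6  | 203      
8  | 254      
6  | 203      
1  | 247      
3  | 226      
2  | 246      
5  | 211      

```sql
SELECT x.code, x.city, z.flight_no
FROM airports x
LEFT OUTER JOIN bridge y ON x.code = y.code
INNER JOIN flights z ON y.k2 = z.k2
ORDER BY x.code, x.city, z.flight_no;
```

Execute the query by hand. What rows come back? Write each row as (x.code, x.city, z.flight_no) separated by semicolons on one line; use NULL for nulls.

(LS, Reno, 247); (SG, Paris, 203); (SG, Paris, 203)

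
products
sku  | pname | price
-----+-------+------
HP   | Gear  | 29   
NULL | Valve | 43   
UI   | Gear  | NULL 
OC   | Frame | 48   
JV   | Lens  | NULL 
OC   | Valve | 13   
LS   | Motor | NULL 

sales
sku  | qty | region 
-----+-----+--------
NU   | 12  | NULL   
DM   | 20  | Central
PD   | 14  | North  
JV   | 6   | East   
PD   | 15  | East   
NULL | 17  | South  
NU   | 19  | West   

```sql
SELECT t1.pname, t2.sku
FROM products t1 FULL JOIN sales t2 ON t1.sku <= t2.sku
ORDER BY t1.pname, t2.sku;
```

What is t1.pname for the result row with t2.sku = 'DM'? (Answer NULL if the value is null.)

FULL OUTER JOIN keeps every row from both sides; unmatched rows get NULL for the other side's columns.
Matching on t1.sku <= t2.sku. A NULL in a compared column never satisfies the condition.
- sku=HP: 5 matching t2 row(s), so 5 row(s) emitted.
- sku=NULL: no t2 row matches, row kept with t2 columns NULL.
- sku=UI: no t2 row matches, row kept with t2 columns NULL.
- sku=OC: 2 matching t2 row(s), so 2 row(s) emitted.
- sku=JV: 5 matching t2 row(s), so 5 row(s) emitted.
- sku=OC: 2 matching t2 row(s), so 2 row(s) emitted.
- sku=LS: 4 matching t2 row(s), so 4 row(s) emitted.
- 2 t2 row(s) had no t1 match → kept, t1 columns NULL.

NULL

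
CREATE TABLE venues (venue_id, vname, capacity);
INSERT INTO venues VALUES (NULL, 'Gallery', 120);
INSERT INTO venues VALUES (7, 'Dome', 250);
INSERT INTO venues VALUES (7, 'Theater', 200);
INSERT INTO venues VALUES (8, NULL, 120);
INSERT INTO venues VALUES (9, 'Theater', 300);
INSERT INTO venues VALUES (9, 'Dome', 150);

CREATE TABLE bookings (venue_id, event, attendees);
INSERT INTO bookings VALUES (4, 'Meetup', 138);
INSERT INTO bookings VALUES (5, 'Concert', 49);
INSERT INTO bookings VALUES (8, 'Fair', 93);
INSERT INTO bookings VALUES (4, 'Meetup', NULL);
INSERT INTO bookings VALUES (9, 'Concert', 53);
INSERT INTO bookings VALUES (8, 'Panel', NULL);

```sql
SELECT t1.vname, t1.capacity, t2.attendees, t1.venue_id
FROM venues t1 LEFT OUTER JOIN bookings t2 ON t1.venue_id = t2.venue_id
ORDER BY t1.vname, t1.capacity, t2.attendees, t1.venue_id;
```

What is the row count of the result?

LEFT JOIN keeps every row from `venues`; unmatched rows get NULL for `bookings`'s columns.
Matching on t1.venue_id = t2.venue_id. A NULL in a compared column never satisfies the condition.
Matched pairs: 4; unmatched t1 rows kept: 3.
Total: 4 matched + 3 padded = 7 rows.

7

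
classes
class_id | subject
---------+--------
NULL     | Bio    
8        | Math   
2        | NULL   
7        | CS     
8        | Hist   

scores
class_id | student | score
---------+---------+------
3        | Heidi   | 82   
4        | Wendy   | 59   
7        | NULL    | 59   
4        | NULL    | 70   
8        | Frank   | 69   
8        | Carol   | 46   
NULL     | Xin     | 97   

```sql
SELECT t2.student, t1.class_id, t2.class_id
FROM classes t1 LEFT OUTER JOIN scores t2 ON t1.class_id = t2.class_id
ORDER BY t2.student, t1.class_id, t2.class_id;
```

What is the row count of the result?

7

LEFT JOIN keeps every row from `classes`; unmatched rows get NULL for `scores`'s columns.
Matching on t1.class_id = t2.class_id. A NULL in a compared column never satisfies the condition.
- class_id=NULL: no t2 row matches, row kept with t2 columns NULL.
- class_id=8: 2 matching t2 row(s), so 2 row(s) emitted.
- class_id=2: no t2 row matches, row kept with t2 columns NULL.
- class_id=7: 1 matching t2 row(s), so 1 row(s) emitted.
- class_id=8: 2 matching t2 row(s), so 2 row(s) emitted.
Total: 5 matched + 2 padded = 7 rows.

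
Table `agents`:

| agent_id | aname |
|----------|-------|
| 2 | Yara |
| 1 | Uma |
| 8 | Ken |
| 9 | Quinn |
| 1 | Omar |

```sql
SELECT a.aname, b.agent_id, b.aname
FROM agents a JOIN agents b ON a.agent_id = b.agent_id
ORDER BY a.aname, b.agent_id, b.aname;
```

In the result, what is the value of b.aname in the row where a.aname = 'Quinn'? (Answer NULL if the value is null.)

INNER JOIN keeps only pairs where the ON condition holds.
Matching on a.agent_id = b.agent_id.
Matched pairs: 7.

Quinn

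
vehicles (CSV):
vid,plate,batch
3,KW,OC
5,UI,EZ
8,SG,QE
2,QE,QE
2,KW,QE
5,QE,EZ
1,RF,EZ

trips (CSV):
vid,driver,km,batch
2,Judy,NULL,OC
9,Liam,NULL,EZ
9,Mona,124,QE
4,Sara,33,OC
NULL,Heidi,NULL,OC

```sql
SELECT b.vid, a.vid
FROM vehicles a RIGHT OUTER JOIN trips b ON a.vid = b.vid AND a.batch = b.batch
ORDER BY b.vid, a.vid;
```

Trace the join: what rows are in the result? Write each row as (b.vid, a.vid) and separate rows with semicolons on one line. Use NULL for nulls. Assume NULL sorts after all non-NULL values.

(2, NULL); (4, NULL); (9, NULL); (9, NULL); (NULL, NULL)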